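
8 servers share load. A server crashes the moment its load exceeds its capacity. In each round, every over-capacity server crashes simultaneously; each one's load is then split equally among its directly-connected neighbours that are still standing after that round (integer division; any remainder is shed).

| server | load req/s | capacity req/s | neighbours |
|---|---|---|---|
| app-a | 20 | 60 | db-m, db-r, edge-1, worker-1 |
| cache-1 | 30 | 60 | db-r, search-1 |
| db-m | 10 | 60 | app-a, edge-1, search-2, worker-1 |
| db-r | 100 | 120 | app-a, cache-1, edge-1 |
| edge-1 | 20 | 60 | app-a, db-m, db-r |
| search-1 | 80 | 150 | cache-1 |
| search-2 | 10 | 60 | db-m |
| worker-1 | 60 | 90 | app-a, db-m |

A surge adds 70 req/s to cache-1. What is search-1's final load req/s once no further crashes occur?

Round 1 — cache-1 at 100 > 60. cache-1 crashes.
  cache-1 sheds 100 req/s to db-r, search-1: 50 each.
    db-r: 100+50 = 150 > 120
    search-1: 80+50 = 130 ≤ 150
Round 2 — db-r crashes.
  db-r sheds 150 req/s to app-a, edge-1: 75 each.
    app-a: 20+75 = 95 > 60
    edge-1: 20+75 = 95 > 60
Round 3 — app-a, edge-1 crash.
  app-a sheds 95 req/s to db-m, worker-1: 47 each (1 lost).
    db-m: 10+47 = 57 ≤ 60
    worker-1: 60+47 = 107 > 90
  edge-1 sheds 95 req/s to db-m: 95 each.
    db-m: 57+95 = 152 > 60
Round 4 — db-m, worker-1 crash.
  db-m sheds 152 req/s to search-2: 152 each.
    search-2: 10+152 = 162 > 60
  worker-1 sheds 107 req/s: no online neighbours, lost.
Round 5 — search-2 crashes.
  search-2 sheds 162 req/s: no online neighbours, lost.
No further crashes.

130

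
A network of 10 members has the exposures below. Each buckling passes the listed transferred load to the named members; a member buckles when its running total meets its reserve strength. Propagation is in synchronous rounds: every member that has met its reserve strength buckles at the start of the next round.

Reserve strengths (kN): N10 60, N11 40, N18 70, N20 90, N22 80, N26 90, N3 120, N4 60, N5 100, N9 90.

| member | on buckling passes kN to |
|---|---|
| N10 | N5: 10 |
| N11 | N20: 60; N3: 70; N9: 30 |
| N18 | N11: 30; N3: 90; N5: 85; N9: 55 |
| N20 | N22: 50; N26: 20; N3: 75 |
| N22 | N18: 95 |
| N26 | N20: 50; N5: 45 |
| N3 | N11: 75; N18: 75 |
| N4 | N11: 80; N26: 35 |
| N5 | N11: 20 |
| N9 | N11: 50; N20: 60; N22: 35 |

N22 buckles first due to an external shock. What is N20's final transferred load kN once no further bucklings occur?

Round 1 — N22 buckles (initial).
  N18: +95 → 95 ≥ 70
Round 2 — N18 buckles.
  N11: +30 → 30 < 40
  N3: +90 → 90 < 120
  N5: +85 → 85 < 100
  N9: +55 → 55 < 90
No further bucklings.

0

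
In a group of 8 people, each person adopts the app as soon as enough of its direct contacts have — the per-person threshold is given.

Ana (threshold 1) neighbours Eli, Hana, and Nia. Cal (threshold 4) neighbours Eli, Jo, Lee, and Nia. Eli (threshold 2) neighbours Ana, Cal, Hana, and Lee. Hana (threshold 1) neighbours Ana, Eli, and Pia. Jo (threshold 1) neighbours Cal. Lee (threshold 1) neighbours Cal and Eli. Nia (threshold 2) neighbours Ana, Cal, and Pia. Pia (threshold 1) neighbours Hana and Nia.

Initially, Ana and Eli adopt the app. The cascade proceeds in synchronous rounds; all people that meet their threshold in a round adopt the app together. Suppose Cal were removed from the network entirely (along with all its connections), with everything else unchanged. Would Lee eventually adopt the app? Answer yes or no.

yes

With Cal removed:
Round 1 — Ana, Eli adopt the app (initial).
Round 2 — checking thresholds:
  Hana: 2 of 3 neighbours ≥ 1, adopts the app.
  Lee: 1 of 1 neighbours ≥ 1, adopts the app.
  Nia: 1 of 2 neighbours < 2, holds.
Round 3 — checking thresholds:
  Nia: 1 of 2 neighbours < 2, holds.
  Pia: 1 of 2 neighbours ≥ 1, adopts the app.
Round 4 — checking thresholds:
  Nia: 2 of 2 neighbours ≥ 2, adopts the app.
Round 5 — no new adoptions; cascade stops.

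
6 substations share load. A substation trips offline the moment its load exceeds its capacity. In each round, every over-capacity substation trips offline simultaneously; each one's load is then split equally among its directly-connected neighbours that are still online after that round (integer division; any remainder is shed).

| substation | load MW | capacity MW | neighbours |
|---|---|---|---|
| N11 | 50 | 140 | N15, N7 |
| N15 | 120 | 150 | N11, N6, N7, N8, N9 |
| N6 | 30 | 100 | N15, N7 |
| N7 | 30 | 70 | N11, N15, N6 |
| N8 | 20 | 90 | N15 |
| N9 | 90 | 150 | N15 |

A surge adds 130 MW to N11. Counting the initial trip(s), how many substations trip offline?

5

Round 1 — N11 at 180 > 140. N11 trips offline.
  N11 sheds 180 MW to N15, N7: 90 each.
    N15: 120+90 = 210 > 150
    N7: 30+90 = 120 > 70
Round 2 — N15, N7 trip offline.
  N15 sheds 210 MW to N6, N8, N9: 70 each.
    N6: 30+70 = 100 ≤ 100
    N8: 20+70 = 90 ≤ 90
    N9: 90+70 = 160 > 150
  N7 sheds 120 MW to N6: 120 each.
    N6: 100+120 = 220 > 100
Round 3 — N6, N9 trip offline.
  N6 sheds 220 MW: no online neighbours, lost.
  N9 sheds 160 MW: no online neighbours, lost.
No further trips.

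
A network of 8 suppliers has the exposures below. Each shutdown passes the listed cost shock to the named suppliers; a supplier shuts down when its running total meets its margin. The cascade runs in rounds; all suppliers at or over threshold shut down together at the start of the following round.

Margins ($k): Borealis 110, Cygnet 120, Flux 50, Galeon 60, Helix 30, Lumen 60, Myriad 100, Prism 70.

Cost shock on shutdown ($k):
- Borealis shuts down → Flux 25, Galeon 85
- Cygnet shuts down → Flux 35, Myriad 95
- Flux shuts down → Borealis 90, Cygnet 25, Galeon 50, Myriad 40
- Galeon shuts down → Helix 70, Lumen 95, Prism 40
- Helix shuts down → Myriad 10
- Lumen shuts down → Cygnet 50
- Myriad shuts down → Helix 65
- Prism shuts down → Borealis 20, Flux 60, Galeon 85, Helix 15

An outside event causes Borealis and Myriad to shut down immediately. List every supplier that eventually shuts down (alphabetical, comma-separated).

Borealis, Galeon, Helix, Lumen, Myriad

Round 1 — Borealis, Myriad shut down (initial).
  Flux: +25 → 25 < 50
  Galeon: +85 → 85 ≥ 60
  Helix: +65 → 65 ≥ 30
Round 2 — Galeon, Helix shut down.
  Lumen: +95 → 95 ≥ 60
  Prism: +40 → 40 < 70
Round 3 — Lumen shuts down.
  Cygnet: +50 → 50 < 120
No further shutdowns.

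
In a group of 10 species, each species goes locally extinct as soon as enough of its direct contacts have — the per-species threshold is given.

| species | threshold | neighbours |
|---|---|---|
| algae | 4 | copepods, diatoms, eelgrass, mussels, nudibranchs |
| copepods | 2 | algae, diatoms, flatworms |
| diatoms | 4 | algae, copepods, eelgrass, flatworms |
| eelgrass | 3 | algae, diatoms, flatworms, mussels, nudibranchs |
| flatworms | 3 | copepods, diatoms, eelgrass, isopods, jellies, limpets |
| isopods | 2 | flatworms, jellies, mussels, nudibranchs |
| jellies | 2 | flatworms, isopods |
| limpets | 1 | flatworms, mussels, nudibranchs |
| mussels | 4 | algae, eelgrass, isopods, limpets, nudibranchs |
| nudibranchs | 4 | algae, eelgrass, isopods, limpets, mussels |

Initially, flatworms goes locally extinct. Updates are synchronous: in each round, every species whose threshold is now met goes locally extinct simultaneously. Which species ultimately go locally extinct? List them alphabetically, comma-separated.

Round 1 — flatworms goes locally extinct (initial).
Round 2 — checking thresholds:
  copepods: 1 of 3 neighbours < 2, holds.
  diatoms: 1 of 4 neighbours < 4, holds.
  eelgrass: 1 of 5 neighbours < 3, holds.
  isopods: 1 of 4 neighbours < 2, holds.
  jellies: 1 of 2 neighbours < 2, holds.
  limpets: 1 of 3 neighbours ≥ 1, goes locally extinct.
Round 3 — no new extinctions; cascade stops.

flatworms, limpets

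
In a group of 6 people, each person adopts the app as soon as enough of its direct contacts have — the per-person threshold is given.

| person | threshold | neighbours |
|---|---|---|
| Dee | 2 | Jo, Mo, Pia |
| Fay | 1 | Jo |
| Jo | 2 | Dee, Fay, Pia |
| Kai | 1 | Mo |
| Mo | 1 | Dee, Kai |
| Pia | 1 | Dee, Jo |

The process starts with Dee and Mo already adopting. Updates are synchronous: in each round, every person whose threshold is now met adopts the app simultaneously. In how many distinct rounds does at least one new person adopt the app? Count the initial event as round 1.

4

Round 1 — Dee, Mo adopt the app (initial).
Round 2 — checking thresholds:
  Jo: 1 of 3 neighbours < 2, not yet.
  Kai: 1 of 1 neighbours ≥ 1, adopts the app.
  Pia: 1 of 2 neighbours ≥ 1, adopts the app.
Round 3 — checking thresholds:
  Jo: 2 of 3 neighbours ≥ 2, adopts the app.
Round 4 — checking thresholds:
  Fay: 1 of 1 neighbours ≥ 1, adopts the app.
Round 5 — no new adoptions; cascade stops.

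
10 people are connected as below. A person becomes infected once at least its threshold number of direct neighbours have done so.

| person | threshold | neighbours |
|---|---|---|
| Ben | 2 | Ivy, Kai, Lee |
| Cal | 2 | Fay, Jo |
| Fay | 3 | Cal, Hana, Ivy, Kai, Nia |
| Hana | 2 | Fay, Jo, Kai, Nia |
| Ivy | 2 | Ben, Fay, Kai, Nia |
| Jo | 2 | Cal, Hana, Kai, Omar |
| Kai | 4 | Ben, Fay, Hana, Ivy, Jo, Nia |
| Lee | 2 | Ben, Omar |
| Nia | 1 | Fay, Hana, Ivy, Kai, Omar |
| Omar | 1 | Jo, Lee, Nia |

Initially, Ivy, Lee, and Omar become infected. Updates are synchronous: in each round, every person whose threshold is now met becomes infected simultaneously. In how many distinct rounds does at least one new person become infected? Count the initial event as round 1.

Round 1 — Ivy, Lee, Omar become infected (initial).
Round 2 — checking thresholds:
  Ben: 2 of 3 neighbours ≥ 2, becomes infected.
  Fay: 1 of 5 neighbours < 3, holds.
  Jo: 1 of 4 neighbours < 2, holds.
  Kai: 1 of 6 neighbours < 4, holds.
  Nia: 2 of 5 neighbours ≥ 1, becomes infected.
Round 3 — no new infections; cascade stops.

2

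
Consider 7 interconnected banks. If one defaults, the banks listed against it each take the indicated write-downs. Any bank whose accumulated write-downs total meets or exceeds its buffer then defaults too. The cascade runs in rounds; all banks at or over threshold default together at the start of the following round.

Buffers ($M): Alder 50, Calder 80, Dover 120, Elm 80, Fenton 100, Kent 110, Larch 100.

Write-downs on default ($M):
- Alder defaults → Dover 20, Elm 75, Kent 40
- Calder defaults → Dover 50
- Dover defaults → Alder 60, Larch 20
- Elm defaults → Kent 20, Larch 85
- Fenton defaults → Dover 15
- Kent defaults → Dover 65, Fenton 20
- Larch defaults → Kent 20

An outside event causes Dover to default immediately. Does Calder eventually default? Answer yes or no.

Round 1 — Dover defaults (initial).
  Alder: +60 → 60 ≥ 50
  Larch: +20 → 20 < 100
Round 2 — Alder defaults.
  Elm: +75 → 75 < 80
  Kent: +40 → 40 < 110
No further defaults.

no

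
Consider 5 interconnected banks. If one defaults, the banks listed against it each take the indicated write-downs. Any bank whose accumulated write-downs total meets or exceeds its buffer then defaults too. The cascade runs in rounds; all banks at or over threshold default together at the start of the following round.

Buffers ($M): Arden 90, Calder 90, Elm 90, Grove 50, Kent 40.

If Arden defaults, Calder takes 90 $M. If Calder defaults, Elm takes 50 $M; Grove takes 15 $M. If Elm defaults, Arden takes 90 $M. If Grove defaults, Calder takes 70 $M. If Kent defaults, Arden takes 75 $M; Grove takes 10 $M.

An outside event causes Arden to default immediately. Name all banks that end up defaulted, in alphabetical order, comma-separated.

Round 1 — Arden defaults (initial).
  Calder: +90 → 90 ≥ 90
Round 2 — Calder defaults.
  Elm: +50 → 50 < 90
  Grove: +15 → 15 < 50
No further defaults.

Arden, Calder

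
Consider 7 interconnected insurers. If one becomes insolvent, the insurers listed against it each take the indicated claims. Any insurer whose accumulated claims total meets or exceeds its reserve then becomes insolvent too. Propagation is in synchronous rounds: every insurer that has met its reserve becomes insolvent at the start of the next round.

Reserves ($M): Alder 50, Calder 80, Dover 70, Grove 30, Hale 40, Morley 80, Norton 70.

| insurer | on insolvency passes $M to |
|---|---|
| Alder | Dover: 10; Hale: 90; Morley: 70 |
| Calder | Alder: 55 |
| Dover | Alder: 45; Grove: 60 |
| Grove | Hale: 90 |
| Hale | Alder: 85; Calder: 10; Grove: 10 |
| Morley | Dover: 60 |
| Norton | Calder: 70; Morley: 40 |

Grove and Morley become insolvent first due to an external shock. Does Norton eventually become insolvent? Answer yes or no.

Round 1 — Grove, Morley become insolvent (initial).
  Dover: +60 → 60 < 70
  Hale: +90 → 90 ≥ 40
Round 2 — Hale becomes insolvent.
  Alder: +85 → 85 ≥ 50
  Calder: +10 → 10 < 80
Round 3 — Alder becomes insolvent.
  Dover: +10 → 70 ≥ 70
Round 4 — Dover becomes insolvent.
No further insolvencies.

no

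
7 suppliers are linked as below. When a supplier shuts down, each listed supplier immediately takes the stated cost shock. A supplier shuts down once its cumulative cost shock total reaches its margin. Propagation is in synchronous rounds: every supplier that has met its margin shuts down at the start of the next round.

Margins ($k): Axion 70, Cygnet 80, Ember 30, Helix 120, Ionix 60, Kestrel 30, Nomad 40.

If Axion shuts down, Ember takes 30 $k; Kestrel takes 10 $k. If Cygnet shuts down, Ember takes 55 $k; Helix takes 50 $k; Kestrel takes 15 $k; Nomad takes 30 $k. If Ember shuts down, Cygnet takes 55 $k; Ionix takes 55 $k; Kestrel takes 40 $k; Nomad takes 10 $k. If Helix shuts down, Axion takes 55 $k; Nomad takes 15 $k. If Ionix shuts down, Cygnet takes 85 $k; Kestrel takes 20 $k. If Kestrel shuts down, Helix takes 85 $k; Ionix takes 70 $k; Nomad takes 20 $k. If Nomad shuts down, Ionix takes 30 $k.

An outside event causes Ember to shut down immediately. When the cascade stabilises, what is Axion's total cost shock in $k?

55

Round 1 — Ember shuts down (initial).
  Cygnet: +55 → 55 < 80
  Ionix: +55 → 55 < 60
  Kestrel: +40 → 40 ≥ 30
  Nomad: +10 → 10 < 40
Round 2 — Kestrel shuts down.
  Helix: +85 → 85 < 120
  Ionix: +70 → 125 ≥ 60
  Nomad: +20 → 30 < 40
Round 3 — Ionix shuts down.
  Cygnet: +85 → 140 ≥ 80
Round 4 — Cygnet shuts down.
  Helix: +50 → 135 ≥ 120
  Nomad: +30 → 60 ≥ 40
Round 5 — Helix, Nomad shut down.
  Axion: +55 → 55 < 70
No further shutdowns.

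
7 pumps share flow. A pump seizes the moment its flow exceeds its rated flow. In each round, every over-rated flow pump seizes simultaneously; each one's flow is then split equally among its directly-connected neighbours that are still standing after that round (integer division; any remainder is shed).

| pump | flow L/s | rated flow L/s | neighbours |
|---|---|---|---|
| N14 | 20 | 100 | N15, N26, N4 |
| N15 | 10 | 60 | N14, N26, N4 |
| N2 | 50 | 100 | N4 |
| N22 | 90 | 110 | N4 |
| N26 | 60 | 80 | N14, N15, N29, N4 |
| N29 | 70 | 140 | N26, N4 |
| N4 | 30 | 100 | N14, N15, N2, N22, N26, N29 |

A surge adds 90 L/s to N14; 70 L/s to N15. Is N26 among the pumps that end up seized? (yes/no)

yes

Round 1 — N14 at 110 > 100; N15 at 80 > 60. N14, N15 seize.
  N14 sheds 110 L/s to N26, N4: 55 each.
    N26: 60+55 = 115 > 80
    N4: 30+55 = 85 ≤ 100
  N15 sheds 80 L/s to N26, N4: 40 each.
    N26: 115+40 = 155 > 80
    N4: 85+40 = 125 > 100
Round 2 — N26, N4 seize.
  N26 sheds 155 L/s to N29: 155 each.
    N29: 70+155 = 225 > 140
  N4 sheds 125 L/s to N2, N22, N29: 41 each (2 lost).
    N2: 50+41 = 91 ≤ 100
    N22: 90+41 = 131 > 110
    N29: 225+41 = 266 > 140
Round 3 — N22, N29 seize.
  N22 sheds 131 L/s: no online neighbours, lost.
  N29 sheds 266 L/s: no online neighbours, lost.
No further seizures.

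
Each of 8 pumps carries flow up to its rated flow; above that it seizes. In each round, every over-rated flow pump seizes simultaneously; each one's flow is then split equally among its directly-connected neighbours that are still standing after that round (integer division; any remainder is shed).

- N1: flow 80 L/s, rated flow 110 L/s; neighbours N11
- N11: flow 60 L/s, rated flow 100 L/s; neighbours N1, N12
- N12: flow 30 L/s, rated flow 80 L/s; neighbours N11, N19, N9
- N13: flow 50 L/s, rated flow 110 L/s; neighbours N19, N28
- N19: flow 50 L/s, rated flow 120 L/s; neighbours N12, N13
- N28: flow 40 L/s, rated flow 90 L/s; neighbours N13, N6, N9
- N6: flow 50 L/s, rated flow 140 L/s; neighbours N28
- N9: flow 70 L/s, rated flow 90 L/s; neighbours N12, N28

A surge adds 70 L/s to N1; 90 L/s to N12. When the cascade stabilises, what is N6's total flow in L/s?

125

Round 1 — N1 at 150 > 110; N12 at 120 > 80. N1, N12 seize.
  N1 sheds 150 L/s to N11: 150 each.
    N11: 60+150 = 210 > 100
  N12 sheds 120 L/s to N11, N19, N9: 40 each.
    N11: 210+40 = 250 > 100
    N19: 50+40 = 90 ≤ 120
    N9: 70+40 = 110 > 90
Round 2 — N11, N9 seize.
  N11 sheds 250 L/s: no online neighbours, lost.
  N9 sheds 110 L/s to N28: 110 each.
    N28: 40+110 = 150 > 90
Round 3 — N28 seizes.
  N28 sheds 150 L/s to N13, N6: 75 each.
    N13: 50+75 = 125 > 110
    N6: 50+75 = 125 ≤ 140
Round 4 — N13 seizes.
  N13 sheds 125 L/s to N19: 125 each.
    N19: 90+125 = 215 > 120
Round 5 — N19 seizes.
  N19 sheds 215 L/s: no online neighbours, lost.
No further seizures.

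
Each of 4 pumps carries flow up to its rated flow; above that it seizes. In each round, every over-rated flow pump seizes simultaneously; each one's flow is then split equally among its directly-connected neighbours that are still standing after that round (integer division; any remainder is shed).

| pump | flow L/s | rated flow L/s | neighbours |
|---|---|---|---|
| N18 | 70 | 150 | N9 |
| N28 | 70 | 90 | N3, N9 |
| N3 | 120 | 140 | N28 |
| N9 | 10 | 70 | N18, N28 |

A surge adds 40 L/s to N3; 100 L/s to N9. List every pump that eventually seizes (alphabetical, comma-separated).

N28, N3, N9

Round 1 — N3 at 160 > 140; N9 at 110 > 70. N3, N9 seize.
  N3 sheds 160 L/s to N28: 160 each.
    N28: 70+160 = 230 > 90
  N9 sheds 110 L/s to N18, N28: 55 each.
    N18: 70+55 = 125 ≤ 150
    N28: 230+55 = 285 > 90
Round 2 — N28 seizes.
  N28 sheds 285 L/s: no online neighbours, lost.
No further seizures.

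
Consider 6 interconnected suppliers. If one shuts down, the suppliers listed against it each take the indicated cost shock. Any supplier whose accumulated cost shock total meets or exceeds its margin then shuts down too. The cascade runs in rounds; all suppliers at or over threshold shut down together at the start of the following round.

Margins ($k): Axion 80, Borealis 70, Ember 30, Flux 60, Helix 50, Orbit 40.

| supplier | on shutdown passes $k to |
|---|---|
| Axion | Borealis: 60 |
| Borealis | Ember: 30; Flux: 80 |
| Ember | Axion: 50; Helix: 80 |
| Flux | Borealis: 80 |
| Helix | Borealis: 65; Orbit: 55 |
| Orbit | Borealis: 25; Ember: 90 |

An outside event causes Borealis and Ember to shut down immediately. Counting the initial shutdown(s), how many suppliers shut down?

5

Round 1 — Borealis, Ember shut down (initial).
  Axion: +50 → 50 < 80
  Flux: +80 → 80 ≥ 60
  Helix: +80 → 80 ≥ 50
Round 2 — Flux, Helix shut down.
  Orbit: +55 → 55 ≥ 40
Round 3 — Orbit shuts down.
No further shutdowns.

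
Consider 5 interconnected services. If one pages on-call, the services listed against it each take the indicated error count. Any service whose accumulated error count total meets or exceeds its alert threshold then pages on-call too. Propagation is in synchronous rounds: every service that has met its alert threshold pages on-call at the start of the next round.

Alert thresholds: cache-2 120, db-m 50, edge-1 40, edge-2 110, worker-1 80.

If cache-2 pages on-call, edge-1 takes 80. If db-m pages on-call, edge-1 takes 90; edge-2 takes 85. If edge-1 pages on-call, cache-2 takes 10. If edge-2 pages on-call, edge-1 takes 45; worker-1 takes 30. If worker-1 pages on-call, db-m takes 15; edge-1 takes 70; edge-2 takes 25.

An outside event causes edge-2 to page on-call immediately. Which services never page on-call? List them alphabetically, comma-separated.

Round 1 — edge-2 pages on-call (initial).
  edge-1: +45 → 45 ≥ 40
  worker-1: +30 → 30 < 80
Round 2 — edge-1 pages on-call.
  cache-2: +10 → 10 < 120
No further pages.

cache-2, db-m, worker-1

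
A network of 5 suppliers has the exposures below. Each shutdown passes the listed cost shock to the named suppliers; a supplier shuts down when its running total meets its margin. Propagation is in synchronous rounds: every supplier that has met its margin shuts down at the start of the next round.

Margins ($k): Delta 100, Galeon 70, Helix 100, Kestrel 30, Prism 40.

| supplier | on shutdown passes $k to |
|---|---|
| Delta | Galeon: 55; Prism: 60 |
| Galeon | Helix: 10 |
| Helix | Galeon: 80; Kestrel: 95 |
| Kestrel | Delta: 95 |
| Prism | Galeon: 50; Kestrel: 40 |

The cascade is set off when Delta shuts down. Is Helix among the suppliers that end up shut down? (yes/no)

Round 1 — Delta shuts down (initial).
  Galeon: +55 → 55 < 70
  Prism: +60 → 60 ≥ 40
Round 2 — Prism shuts down.
  Galeon: +50 → 105 ≥ 70
  Kestrel: +40 → 40 ≥ 30
Round 3 — Galeon, Kestrel shut down.
  Helix: +10 → 10 < 100
No further shutdowns.

no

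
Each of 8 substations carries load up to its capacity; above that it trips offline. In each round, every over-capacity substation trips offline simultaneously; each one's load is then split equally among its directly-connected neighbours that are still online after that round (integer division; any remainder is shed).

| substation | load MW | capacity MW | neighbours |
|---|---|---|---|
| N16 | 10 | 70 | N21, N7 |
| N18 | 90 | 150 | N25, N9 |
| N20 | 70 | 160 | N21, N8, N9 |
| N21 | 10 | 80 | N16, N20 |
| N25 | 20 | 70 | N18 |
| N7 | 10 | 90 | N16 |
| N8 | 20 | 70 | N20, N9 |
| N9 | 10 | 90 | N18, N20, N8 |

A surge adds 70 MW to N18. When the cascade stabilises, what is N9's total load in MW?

Round 1 — N18 at 160 > 150. N18 trips offline.
  N18 sheds 160 MW to N25, N9: 80 each.
    N25: 20+80 = 100 > 70
    N9: 10+80 = 90 ≤ 90
Round 2 — N25 trips offline.
  N25 sheds 100 MW: no online neighbours, lost.
No further trips.

90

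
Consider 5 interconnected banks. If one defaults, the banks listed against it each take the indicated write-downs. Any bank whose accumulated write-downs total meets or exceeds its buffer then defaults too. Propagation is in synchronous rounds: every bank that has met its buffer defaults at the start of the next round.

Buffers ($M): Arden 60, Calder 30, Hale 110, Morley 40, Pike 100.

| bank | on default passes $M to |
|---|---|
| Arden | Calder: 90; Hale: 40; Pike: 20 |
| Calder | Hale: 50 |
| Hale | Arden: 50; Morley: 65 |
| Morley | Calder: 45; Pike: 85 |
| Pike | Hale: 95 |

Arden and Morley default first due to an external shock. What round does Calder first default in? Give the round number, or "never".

Round 1 — Arden, Morley default (initial).
  Calder: +90+45 → 135 ≥ 30
  Hale: +40 → 40 < 110
  Pike: +20+85 → 105 ≥ 100
Round 2 — Calder, Pike default.
  Hale: +50+95 → 185 ≥ 110
Round 3 — Hale defaults.
No further defaults.

2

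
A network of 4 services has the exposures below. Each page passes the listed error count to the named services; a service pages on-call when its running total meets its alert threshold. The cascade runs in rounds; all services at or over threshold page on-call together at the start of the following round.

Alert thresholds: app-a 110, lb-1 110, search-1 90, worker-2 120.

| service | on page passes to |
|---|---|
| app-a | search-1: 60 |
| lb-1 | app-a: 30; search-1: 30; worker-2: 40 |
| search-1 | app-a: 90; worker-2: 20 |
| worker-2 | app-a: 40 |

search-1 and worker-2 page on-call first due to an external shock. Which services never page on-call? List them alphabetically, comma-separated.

lb-1

Round 1 — search-1, worker-2 page on-call (initial).
  app-a: +90+40 → 130 ≥ 110
Round 2 — app-a pages on-call.
No further pages.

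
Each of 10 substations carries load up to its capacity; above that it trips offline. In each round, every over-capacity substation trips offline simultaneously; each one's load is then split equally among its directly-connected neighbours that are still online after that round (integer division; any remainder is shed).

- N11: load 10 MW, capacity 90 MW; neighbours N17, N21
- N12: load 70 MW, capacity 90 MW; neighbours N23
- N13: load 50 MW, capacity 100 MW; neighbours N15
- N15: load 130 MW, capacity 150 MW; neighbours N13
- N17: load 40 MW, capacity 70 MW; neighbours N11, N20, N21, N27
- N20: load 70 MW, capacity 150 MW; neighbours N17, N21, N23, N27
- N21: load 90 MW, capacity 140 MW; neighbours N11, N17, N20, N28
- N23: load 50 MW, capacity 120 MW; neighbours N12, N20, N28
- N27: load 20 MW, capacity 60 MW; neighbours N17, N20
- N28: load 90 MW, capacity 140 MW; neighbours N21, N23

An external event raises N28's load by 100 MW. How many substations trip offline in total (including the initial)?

8

Round 1 — N28 at 190 > 140. N28 trips offline.
  N28 sheds 190 MW to N21, N23: 95 each.
    N21: 90+95 = 185 > 140
    N23: 50+95 = 145 > 120
Round 2 — N21, N23 trip offline.
  N21 sheds 185 MW to N11, N17, N20: 61 each (2 lost).
    N11: 10+61 = 71 ≤ 90
    N17: 40+61 = 101 > 70
    N20: 70+61 = 131 ≤ 150
  N23 sheds 145 MW to N12, N20: 72 each (1 lost).
    N12: 70+72 = 142 > 90
    N20: 131+72 = 203 > 150
Round 3 — N12, N17, N20 trip offline.
  N12 sheds 142 MW: no online neighbours, lost.
  N17 sheds 101 MW to N11, N27: 50 each (1 lost).
    N11: 71+50 = 121 > 90
    N27: 20+50 = 70 > 60
  N20 sheds 203 MW to N27: 203 each.
    N27: 70+203 = 273 > 60
Round 4 — N11, N27 trip offline.
  N11 sheds 121 MW: no online neighbours, lost.
  N27 sheds 273 MW: no online neighbours, lost.
No further trips.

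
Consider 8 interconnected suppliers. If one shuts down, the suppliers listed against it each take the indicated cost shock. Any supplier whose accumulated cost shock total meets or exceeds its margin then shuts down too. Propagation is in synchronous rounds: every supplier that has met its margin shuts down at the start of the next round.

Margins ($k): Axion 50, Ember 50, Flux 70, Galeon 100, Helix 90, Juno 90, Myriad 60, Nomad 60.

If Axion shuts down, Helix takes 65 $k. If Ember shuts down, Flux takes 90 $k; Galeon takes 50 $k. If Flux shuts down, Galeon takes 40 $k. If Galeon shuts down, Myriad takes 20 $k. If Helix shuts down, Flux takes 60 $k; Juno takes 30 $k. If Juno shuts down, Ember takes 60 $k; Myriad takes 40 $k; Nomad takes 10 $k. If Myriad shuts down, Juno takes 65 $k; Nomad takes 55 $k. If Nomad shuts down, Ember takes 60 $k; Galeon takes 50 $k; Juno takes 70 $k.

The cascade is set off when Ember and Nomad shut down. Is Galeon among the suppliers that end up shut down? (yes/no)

yes

Round 1 — Ember, Nomad shut down (initial).
  Flux: +90 → 90 ≥ 70
  Galeon: +50+50 → 100 ≥ 100
  Juno: +70 → 70 < 90
Round 2 — Flux, Galeon shut down.
  Myriad: +20 → 20 < 60
No further shutdowns.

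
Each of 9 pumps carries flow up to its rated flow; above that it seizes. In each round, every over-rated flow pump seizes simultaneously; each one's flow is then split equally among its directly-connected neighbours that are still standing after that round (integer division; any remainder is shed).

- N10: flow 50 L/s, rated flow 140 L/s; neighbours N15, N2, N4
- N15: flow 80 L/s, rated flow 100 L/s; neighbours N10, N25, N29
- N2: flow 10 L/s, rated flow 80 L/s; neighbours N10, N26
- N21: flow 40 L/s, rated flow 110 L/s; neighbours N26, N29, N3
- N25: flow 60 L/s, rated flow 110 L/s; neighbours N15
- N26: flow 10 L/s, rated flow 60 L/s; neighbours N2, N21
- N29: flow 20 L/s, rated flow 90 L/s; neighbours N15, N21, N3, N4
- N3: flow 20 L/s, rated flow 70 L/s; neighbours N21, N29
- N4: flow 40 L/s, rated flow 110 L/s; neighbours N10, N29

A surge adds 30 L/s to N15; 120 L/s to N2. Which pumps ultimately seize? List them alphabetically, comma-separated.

Round 1 — N15 at 110 > 100; N2 at 130 > 80. N15, N2 seize.
  N15 sheds 110 L/s to N10, N25, N29: 36 each (2 lost).
    N10: 50+36 = 86 ≤ 140
    N25: 60+36 = 96 ≤ 110
    N29: 20+36 = 56 ≤ 90
  N2 sheds 130 L/s to N10, N26: 65 each.
    N10: 86+65 = 151 > 140
    N26: 10+65 = 75 > 60
Round 2 — N10, N26 seize.
  N10 sheds 151 L/s to N4: 151 each.
    N4: 40+151 = 191 > 110
  N26 sheds 75 L/s to N21: 75 each.
    N21: 40+75 = 115 > 110
Round 3 — N21, N4 seize.
  N21 sheds 115 L/s to N29, N3: 57 each (1 lost).
    N29: 56+57 = 113 > 90
    N3: 20+57 = 77 > 70
  N4 sheds 191 L/s to N29: 191 each.
    N29: 113+191 = 304 > 90
Round 4 — N29, N3 seize.
  N29 sheds 304 L/s: no online neighbours, lost.
  N3 sheds 77 L/s: no online neighbours, lost.
No further seizures.

N10, N15, N2, N21, N26, N29, N3, N4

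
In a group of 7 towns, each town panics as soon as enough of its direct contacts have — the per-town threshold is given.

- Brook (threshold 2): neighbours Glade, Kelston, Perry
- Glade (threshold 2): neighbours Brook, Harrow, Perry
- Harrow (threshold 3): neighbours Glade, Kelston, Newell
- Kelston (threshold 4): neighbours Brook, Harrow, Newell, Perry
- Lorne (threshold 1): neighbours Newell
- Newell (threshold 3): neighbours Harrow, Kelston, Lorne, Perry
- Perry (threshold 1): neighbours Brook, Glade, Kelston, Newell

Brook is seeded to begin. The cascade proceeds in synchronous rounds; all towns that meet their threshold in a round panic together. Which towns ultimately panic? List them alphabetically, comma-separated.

Brook, Glade, Perry

Round 1 — Brook panics (initial).
Round 2 — checking thresholds:
  Glade: 1 of 3 neighbours < 2, below threshold.
  Kelston: 1 of 4 neighbours < 4, below threshold.
  Perry: 1 of 4 neighbours ≥ 1, panics.
Round 3 — checking thresholds:
  Glade: 2 of 3 neighbours ≥ 2, panics.
  Kelston: 2 of 4 neighbours < 4, below threshold.
  Newell: 1 of 4 neighbours < 3, below threshold.
Round 4 — no new panics; cascade stops.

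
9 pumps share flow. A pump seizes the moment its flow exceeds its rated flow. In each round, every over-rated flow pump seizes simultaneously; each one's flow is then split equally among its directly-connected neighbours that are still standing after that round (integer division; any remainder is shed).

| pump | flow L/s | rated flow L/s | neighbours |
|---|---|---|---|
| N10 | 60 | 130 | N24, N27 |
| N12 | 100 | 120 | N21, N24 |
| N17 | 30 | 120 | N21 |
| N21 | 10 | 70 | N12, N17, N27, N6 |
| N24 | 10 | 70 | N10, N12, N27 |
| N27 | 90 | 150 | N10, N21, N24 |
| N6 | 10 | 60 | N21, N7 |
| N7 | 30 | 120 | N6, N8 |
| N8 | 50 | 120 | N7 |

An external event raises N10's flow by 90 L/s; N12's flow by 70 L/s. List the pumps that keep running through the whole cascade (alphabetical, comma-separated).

Round 1 — N10 at 150 > 130; N12 at 170 > 120. N10, N12 seize.
  N10 sheds 150 L/s to N24, N27: 75 each.
    N24: 10+75 = 85 > 70
    N27: 90+75 = 165 > 150
  N12 sheds 170 L/s to N21, N24: 85 each.
    N21: 10+85 = 95 > 70
    N24: 85+85 = 170 > 70
Round 2 — N21, N24, N27 seize.
  N21 sheds 95 L/s to N17, N6: 47 each (1 lost).
    N17: 30+47 = 77 ≤ 120
    N6: 10+47 = 57 ≤ 60
  N24 sheds 170 L/s: no online neighbours, lost.
  N27 sheds 165 L/s: no online neighbours, lost.
No further seizures.

N17, N6, N7, N8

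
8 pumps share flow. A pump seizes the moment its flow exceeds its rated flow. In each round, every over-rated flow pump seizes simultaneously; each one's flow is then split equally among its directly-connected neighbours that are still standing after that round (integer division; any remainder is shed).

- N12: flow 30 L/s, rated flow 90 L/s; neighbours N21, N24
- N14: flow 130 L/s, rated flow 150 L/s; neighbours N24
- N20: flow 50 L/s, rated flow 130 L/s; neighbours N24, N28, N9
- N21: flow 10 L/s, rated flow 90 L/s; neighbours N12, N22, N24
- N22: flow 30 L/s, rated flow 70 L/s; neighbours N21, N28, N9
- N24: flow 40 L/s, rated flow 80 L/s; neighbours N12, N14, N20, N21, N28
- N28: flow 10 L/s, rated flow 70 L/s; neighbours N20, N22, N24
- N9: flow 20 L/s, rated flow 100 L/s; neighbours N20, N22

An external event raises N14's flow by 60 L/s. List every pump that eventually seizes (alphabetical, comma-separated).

Round 1 — N14 at 190 > 150. N14 seizes.
  N14 sheds 190 L/s to N24: 190 each.
    N24: 40+190 = 230 > 80
Round 2 — N24 seizes.
  N24 sheds 230 L/s to N12, N20, N21, N28: 57 each (2 lost).
    N12: 30+57 = 87 ≤ 90
    N20: 50+57 = 107 ≤ 130
    N21: 10+57 = 67 ≤ 90
    N28: 10+57 = 67 ≤ 70
No further seizures.

N14, N24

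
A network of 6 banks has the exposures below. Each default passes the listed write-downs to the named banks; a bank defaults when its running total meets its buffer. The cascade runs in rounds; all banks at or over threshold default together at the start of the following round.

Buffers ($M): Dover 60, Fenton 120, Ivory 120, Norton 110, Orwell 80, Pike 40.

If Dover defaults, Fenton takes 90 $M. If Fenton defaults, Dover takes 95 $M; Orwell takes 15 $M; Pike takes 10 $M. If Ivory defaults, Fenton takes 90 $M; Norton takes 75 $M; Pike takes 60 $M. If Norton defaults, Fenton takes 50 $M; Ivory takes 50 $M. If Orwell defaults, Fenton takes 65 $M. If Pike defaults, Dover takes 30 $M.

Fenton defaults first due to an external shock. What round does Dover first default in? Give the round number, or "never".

2

Round 1 — Fenton defaults (initial).
  Dover: +95 → 95 ≥ 60
  Orwell: +15 → 15 < 80
  Pike: +10 → 10 < 40
Round 2 — Dover defaults.
No further defaults.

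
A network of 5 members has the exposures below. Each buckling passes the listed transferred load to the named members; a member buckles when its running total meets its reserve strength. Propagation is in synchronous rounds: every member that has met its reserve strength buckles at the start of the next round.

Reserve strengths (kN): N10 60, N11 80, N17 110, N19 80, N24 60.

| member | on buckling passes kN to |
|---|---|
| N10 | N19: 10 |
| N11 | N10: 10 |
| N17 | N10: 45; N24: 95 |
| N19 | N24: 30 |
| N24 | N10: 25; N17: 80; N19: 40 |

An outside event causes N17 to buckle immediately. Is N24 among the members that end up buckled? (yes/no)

yes

Round 1 — N17 buckles (initial).
  N10: +45 → 45 < 60
  N24: +95 → 95 ≥ 60
Round 2 — N24 buckles.
  N10: +25 → 70 ≥ 60
  N19: +40 → 40 < 80
Round 3 — N10 buckles.
  N19: +10 → 50 < 80
No further bucklings.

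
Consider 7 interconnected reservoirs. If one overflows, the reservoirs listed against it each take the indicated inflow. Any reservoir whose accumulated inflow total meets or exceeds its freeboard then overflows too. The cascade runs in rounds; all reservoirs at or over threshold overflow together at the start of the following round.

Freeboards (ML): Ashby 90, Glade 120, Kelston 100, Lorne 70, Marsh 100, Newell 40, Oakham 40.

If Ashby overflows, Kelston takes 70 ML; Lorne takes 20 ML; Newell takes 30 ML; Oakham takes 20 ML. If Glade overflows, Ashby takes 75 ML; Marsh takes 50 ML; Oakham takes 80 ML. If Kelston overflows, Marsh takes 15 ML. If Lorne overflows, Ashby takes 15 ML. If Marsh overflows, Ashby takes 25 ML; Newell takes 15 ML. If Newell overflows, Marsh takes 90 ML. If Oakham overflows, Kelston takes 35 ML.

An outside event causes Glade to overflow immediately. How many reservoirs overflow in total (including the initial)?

2

Round 1 — Glade overflows (initial).
  Ashby: +75 → 75 < 90
  Marsh: +50 → 50 < 100
  Oakham: +80 → 80 ≥ 40
Round 2 — Oakham overflows.
  Kelston: +35 → 35 < 100
No further overflows.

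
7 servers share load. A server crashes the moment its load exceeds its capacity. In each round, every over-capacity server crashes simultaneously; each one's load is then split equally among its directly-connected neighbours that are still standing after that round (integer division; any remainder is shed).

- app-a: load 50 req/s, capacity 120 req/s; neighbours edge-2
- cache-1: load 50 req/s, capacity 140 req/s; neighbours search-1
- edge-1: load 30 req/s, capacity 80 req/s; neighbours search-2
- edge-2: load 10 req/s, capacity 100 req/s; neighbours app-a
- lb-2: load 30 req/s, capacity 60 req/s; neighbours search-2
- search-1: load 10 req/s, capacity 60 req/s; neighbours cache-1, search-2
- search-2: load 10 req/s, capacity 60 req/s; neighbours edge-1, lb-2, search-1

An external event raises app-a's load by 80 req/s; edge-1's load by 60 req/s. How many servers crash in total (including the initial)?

Round 1 — app-a at 130 > 120; edge-1 at 90 > 80. app-a, edge-1 crash.
  app-a sheds 130 req/s to edge-2: 130 each.
    edge-2: 10+130 = 140 > 100
  edge-1 sheds 90 req/s to search-2: 90 each.
    search-2: 10+90 = 100 > 60
Round 2 — edge-2, search-2 crash.
  edge-2 sheds 140 req/s: no online neighbours, lost.
  search-2 sheds 100 req/s to lb-2, search-1: 50 each.
    lb-2: 30+50 = 80 > 60
    search-1: 10+50 = 60 ≤ 60
Round 3 — lb-2 crashes.
  lb-2 sheds 80 req/s: no online neighbours, lost.
No further crashes.

5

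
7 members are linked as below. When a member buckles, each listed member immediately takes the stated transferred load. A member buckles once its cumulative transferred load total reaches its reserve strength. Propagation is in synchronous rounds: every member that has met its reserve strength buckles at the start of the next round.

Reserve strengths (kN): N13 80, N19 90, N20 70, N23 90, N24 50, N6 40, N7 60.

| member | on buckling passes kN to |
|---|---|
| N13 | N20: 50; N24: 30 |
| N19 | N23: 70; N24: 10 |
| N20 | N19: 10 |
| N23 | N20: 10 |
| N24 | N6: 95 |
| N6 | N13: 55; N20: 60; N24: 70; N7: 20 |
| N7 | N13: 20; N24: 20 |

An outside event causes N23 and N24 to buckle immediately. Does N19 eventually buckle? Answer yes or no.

Round 1 — N23, N24 buckle (initial).
  N20: +10 → 10 < 70
  N6: +95 → 95 ≥ 40
Round 2 — N6 buckles.
  N13: +55 → 55 < 80
  N20: +60 → 70 ≥ 70
  N7: +20 → 20 < 60
Round 3 — N20 buckles.
  N19: +10 → 10 < 90
No further bucklings.

no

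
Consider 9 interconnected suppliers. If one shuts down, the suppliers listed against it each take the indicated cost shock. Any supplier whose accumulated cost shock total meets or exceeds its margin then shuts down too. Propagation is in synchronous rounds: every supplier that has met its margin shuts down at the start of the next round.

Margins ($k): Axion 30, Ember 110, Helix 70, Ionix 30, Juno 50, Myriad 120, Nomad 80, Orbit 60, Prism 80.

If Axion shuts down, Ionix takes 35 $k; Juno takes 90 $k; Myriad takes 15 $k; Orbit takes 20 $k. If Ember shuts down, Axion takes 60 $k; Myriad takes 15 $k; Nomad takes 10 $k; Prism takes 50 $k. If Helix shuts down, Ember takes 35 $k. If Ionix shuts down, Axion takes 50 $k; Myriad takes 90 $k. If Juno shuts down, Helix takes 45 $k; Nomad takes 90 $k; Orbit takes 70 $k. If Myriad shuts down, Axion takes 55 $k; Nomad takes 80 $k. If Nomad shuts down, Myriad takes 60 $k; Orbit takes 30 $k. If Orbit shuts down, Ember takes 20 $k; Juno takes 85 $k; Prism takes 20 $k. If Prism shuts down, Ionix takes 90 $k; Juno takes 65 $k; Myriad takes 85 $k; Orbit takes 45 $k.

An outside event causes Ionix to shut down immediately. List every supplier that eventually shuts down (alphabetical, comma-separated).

Axion, Ionix, Juno, Myriad, Nomad, Orbit

Round 1 — Ionix shuts down (initial).
  Axion: +50 → 50 ≥ 30
  Myriad: +90 → 90 < 120
Round 2 — Axion shuts down.
  Juno: +90 → 90 ≥ 50
  Myriad: +15 → 105 < 120
  Orbit: +20 → 20 < 60
Round 3 — Juno shuts down.
  Helix: +45 → 45 < 70
  Nomad: +90 → 90 ≥ 80
  Orbit: +70 → 90 ≥ 60
Round 4 — Nomad, Orbit shut down.
  Ember: +20 → 20 < 110
  Myriad: +60 → 165 ≥ 120
  Prism: +20 → 20 < 80
Round 5 — Myriad shuts down.
No further shutdowns.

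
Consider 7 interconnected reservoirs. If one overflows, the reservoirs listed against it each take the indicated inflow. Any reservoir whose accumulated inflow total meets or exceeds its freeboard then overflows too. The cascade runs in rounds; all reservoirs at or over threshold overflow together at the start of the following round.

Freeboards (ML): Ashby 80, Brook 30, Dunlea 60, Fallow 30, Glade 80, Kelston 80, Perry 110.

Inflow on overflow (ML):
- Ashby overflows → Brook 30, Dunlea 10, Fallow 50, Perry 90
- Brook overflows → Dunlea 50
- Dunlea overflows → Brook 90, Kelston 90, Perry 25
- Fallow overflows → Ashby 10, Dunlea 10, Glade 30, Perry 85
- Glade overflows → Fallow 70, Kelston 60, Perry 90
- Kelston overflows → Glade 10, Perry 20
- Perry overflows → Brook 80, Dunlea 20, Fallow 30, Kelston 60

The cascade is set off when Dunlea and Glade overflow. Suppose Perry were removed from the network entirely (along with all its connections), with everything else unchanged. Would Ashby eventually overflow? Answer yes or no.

no

With Perry removed:
Round 1 — Dunlea, Glade overflow (initial).
  Brook: +90 → 90 ≥ 30
  Fallow: +70 → 70 ≥ 30
  Kelston: +90+60 → 150 ≥ 80
Round 2 — Brook, Fallow, Kelston overflow.
  Ashby: +10 → 10 < 80
No further overflows.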